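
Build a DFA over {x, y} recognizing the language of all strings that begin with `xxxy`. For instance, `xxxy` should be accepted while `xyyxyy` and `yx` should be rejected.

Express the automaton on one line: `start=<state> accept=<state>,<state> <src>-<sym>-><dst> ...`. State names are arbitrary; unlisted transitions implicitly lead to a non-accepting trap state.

start=q0 accept=q4 q0-x->q1 q0-y->q5 q1-x->q2 q1-y->q5 q2-x->q3 q2-y->q5 q3-x->q5 q3-y->q4 q4-x->q4 q4-y->q4 q5-x->q5 q5-y->q5

Check the first 4 symbols one by one: q0 through q3 record how many have matched `xxxy` so far; any wrong symbol goes to the dead state q5. After all 4 match we enter the accepting sink q4.
6 states suffice.
        x   y  
>  q0   q1  q5 
   q1   q2  q5 
   q2   q3  q5 
   q3   q5  q4 
 * q4   q4  q4 
   q5   q5  q5 
(> = start, * = accepting)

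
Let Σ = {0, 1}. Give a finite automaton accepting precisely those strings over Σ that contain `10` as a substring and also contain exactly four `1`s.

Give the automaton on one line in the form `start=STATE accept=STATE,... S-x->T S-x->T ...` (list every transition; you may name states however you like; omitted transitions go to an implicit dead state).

Handle the two conditions separately and then intersect. One (3 states) tracks whether and how much of `10` has been seen; the other (6 states) tracks the count of `1`s, saturating at 5. Each combined state is a pair, one component from each; accept when both components accept.
          0    1  
>  S0     S0   S1 
   S1     S2   S3 
   S2     S2   S4 
   S3     S4   S5 
   S4     S4   S6 
   S5     S6   S7 
   S6     S6   S8 
   S7     S8   S9 
 * S8     S8  S10 
   S9    S10   S9 
   S10   S10  S10 
(> = start, * = accepting)

start=S0 accept=S8 S0-0->S0 S0-1->S1 S1-0->S2 S1-1->S3 S2-0->S2 S2-1->S4 S3-0->S4 S3-1->S5 S4-0->S4 S4-1->S6 S5-0->S6 S5-1->S7 S6-0->S6 S6-1->S8 S7-0->S8 S7-1->S9 S8-0->S8 S8-1->S10 S9-0->S10 S9-1->S9 S10-0->S10 S10-1->S10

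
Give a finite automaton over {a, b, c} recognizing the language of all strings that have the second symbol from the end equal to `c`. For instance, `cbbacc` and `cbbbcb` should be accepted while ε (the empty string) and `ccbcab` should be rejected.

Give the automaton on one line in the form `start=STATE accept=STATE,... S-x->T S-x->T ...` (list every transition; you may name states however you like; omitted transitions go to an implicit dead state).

Because acceptance depends on a position counted from the end, the machine has to buffer the most recent 2 symbols. Make each state the string of the last up-to-2 symbols read; on input `x` shift the window left and append `x`. Accept when the buffered window has length 2 and begins with `c`.
With 13 states:
          a    b    c  
>  q0     q1   q2   q3 
   q1     q4   q5   q6 
   q2     q7   q8   q9 
   q3    q10  q11  q12 
   q4     q4   q5   q6 
   q5     q7   q8   q9 
   q6    q10  q11  q12 
   q7     q4   q5   q6 
   q8     q7   q8   q9 
   q9    q10  q11  q12 
 * q10    q4   q5   q6 
 * q11    q7   q8   q9 
 * q12   q10  q11  q12 
(> = start, * = accepting)

start=q0 accept=q10,q11,q12 q0-a->q1 q0-b->q2 q0-c->q3 q1-a->q4 q1-b->q5 q1-c->q6 q2-a->q7 q2-b->q8 q2-c->q9 q3-a->q10 q3-b->q11 q3-c->q12 q4-a->q4 q4-b->q5 q4-c->q6 q5-a->q7 q5-b->q8 q5-c->q9 q6-a->q10 q6-b->q11 q6-c->q12 q7-a->q4 q7-b->q5 q7-c->q6 q8-a->q7 q8-b->q8 q8-c->q9 q9-a->q10 q9-b->q11 q9-c->q12 q10-a->q4 q10-b->q5 q10-c->q6 q11-a->q7 q11-b->q8 q11-c->q9 q12-a->q10 q12-b->q11 q12-c->q12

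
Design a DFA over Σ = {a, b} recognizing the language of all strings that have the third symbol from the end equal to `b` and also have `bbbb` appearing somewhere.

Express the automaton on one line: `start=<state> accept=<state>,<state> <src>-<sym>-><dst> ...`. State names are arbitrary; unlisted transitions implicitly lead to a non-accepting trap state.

Handle the two conditions separately and then intersect. One (15 states) tracks the last 3 symbols read; the other (5 states) tracks whether and how much of `bbbb` has been seen. Each combined state is a pair, one component from each; accept when both components accept.
A 23-state machine:
          a    b  
>  q0     q1   q2 
   q1     q3   q4 
   q2     q5   q6 
   q3     q7   q8 
   q4     q9  q10 
   q5    q11  q12 
   q6    q13  q14 
   q7     q7   q8 
   q8     q9  q10 
   q9    q11  q12 
   q10   q13  q14 
   q11    q7   q8 
   q12    q9  q10 
   q13   q11  q12 
   q14   q13  q15 
 * q15   q16  q15 
 * q16   q17  q18 
 * q17   q19  q20 
 * q18   q21  q22 
   q19   q19  q20 
   q20   q21  q22 
   q21   q17  q18 
   q22   q16  q15 
(> = start, * = accepting)

start=q0 accept=q15,q16,q17,q18 q0-a->q1 q0-b->q2 q1-a->q3 q1-b->q4 q2-a->q5 q2-b->q6 q3-a->q7 q3-b->q8 q4-a->q9 q4-b->q10 q5-a->q11 q5-b->q12 q6-a->q13 q6-b->q14 q7-a->q7 q7-b->q8 q8-a->q9 q8-b->q10 q9-a->q11 q9-b->q12 q10-a->q13 q10-b->q14 q11-a->q7 q11-b->q8 q12-a->q9 q12-b->q10 q13-a->q11 q13-b->q12 q14-a->q13 q14-b->q15 q15-a->q16 q15-b->q15 q16-a->q17 q16-b->q18 q17-a->q19 q17-b->q20 q18-a->q21 q18-b->q22 q19-a->q19 q19-b->q20 q20-a->q21 q20-b->q22 q21-a->q17 q21-b->q18 q22-a->q16 q22-b->q15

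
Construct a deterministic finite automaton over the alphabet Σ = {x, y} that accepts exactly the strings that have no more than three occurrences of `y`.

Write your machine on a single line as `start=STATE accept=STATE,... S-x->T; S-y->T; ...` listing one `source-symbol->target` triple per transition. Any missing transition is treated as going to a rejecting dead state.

Only the number of `y`s matters, and only up to 4. Make a chain q0 → q1 → q2 → q3 → q4 advanced by each `y` (with q4 absorbing); every other symbol self-loops. The accepting set is {q0, q1, q2, q3}.
With 5 states:
        x   y  
>* q0   q0  q1 
 * q1   q1  q2 
 * q2   q2  q3 
 * q3   q3  q4 
   q4   q4  q4 
(> = start, * = accepting)

start=q0; accept=q0,q1,q2,q3; q0-x->q0; q0-y->q1; q1-x->q1; q1-y->q2; q2-x->q2; q2-y->q3; q3-x->q3; q3-y->q4; q4-x->q4; q4-y->q4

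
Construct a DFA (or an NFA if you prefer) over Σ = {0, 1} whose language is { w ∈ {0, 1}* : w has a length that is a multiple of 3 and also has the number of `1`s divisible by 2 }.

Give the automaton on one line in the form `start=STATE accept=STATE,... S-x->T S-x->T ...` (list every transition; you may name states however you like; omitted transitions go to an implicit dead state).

Run two small machines in parallel and take their product. The first has 3 states tracking the input length modulo 3; the second has 2 states tracking the count of `1`s modulo 2. A product state is a pair (one from each), accepting exactly when both do.
A 6-state machine:
       0  1 
>* A   B  C 
   B   D  E 
   C   E  D 
   D   A  F 
   E   F  A 
   F   C  B 
(> = start, * = accepting)

start=A accept=A A-0->B A-1->C B-0->D B-1->E C-0->E C-1->D D-0->A D-1->F E-0->F E-1->A F-0->C F-1->B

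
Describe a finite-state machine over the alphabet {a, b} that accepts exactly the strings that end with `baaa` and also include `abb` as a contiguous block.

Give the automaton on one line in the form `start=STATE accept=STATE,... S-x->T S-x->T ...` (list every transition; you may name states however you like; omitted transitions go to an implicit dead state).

Run two small machines in parallel and take their product. One (5 states) tracks how much of the suffix `baaa` has currently been matched; the other (4 states) tracks whether and how much of `abb` has been seen. Each combined state is a pair, one component from each; accept when both components accept.
12 states suffice.
          a    b  
>  q0     q1   q2 
   q1     q1   q3 
   q2     q4   q2 
   q3     q4   q5 
   q4     q6   q3 
   q5     q7   q5 
   q6     q8   q3 
   q7     q9   q5 
   q8     q1   q3 
   q9    q10   q5 
 * q10   q11   q5 
   q11   q11   q5 
(> = start, * = accepting)

start=q0 accept=q10 q0-a->q1 q0-b->q2 q1-a->q1 q1-b->q3 q2-a->q4 q2-b->q2 q3-a->q4 q3-b->q5 q4-a->q6 q4-b->q3 q5-a->q7 q5-b->q5 q6-a->q8 q6-b->q3 q7-a->q9 q7-b->q5 q8-a->q1 q8-b->q3 q9-a->q10 q9-b->q5 q10-a->q11 q10-b->q5 q11-a->q11 q11-b->q5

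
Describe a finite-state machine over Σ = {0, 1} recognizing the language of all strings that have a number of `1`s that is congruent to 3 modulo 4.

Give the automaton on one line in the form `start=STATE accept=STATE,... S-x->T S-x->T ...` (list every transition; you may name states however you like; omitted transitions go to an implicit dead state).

Keep the running count of `1`s modulo 4: each `1` advances along the cycle q0 → q1 → q2 → q3 → q0 while other symbols loop. Accept at q3.
A 4-state machine:
        0   1  
>  q0   q0  q1 
   q1   q1  q2 
   q2   q2  q3 
 * q3   q3  q0 
(> = start, * = accepting)

start=q0 accept=q3 q0-0->q0 q0-1->q1 q1-0->q1 q1-1->q2 q2-0->q2 q2-1->q3 q3-0->q3 q3-1->q0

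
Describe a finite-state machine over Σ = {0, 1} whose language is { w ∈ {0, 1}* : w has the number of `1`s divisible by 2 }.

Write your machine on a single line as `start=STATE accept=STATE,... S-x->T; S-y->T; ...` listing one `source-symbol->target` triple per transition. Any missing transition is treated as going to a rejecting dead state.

The only thing that matters is how many `1`s have appeared, reduced mod 2. Use one state per residue: A for 0, …, B for 1. Reading `1` moves to the next residue; anything else stays put. A is accepting.
       0  1 
>* A   A  B 
   B   B  A 
(> = start, * = accepting)

start=A; accept=A; A-0->A; A-1->B; B-0->B; B-1->A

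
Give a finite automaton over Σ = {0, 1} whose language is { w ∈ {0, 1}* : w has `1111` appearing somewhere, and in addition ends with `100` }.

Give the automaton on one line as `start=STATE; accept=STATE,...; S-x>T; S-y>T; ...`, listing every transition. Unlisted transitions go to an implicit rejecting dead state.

start=S0; accept=S8; S0-0>S0; S0-1>S1; S1-0>S2; S1-1>S3; S2-0>S4; S2-1>S1; S3-0>S2; S3-1>S5; S4-0>S0; S4-1>S1; S5-0>S2; S5-1>S6; S6-0>S7; S6-1>S6; S7-0>S8; S7-1>S6; S8-0>S9; S8-1>S6; S9-0>S9; S9-1>S6

Build one automaton per condition and run them in lockstep. One (5 states) tracks whether and how much of `1111` has been seen; the other (4 states) tracks how much of the suffix `100` has currently been matched. Each combined state is a pair, one component from each; accept when both components accept.
10 states suffice.
        0   1  
>  S0   S0  S1 
   S1   S2  S3 
   S2   S4  S1 
   S3   S2  S5 
   S4   S0  S1 
   S5   S2  S6 
   S6   S7  S6 
   S7   S8  S6 
 * S8   S9  S6 
   S9   S9  S6 
(> = start, * = accepting)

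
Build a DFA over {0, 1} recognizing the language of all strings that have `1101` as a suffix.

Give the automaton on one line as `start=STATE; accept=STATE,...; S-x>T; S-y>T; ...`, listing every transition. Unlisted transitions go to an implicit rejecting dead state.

Let each state record the length of the longest suffix of the input read so far that is also a prefix of `1101`. B means the last symbol is `1`; C means the last 2 symbols are `11`; D means the last 3 symbols are `110`; E means the last 4 symbols are `1101`. Accept only at E, where the string currently ends in `1101`.
With 5 states:
       0  1 
>  A   A  B 
   B   A  C 
   C   D  C 
   D   A  E 
 * E   A  C 
(> = start, * = accepting)

start=A; accept=E; A-0>A; A-1>B; B-0>A; B-1>C; C-0>D; C-1>C; D-0>A; D-1>E; E-0>A; E-1>C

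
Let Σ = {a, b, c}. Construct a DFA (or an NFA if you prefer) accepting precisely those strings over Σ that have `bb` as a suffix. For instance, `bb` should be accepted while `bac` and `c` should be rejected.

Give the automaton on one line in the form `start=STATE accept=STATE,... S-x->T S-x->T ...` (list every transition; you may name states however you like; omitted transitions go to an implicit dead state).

Let each state record the length of the longest suffix of the input read so far that is also a prefix of `bb`. q1 means the last symbol is `b`; q2 means the last 2 symbols are `bb`. Accept only at q2, where the string currently ends in `bb`.
3 states suffice.
        a   b   c  
>  q0   q0  q1  q0 
   q1   q0  q2  q0 
 * q2   q0  q2  q0 
(> = start, * = accepting)

start=q0 accept=q2 q0-a->q0 q0-b->q1 q0-c->q0 q1-a->q0 q1-b->q2 q1-c->q0 q2-a->q0 q2-b->q2 q2-c->q0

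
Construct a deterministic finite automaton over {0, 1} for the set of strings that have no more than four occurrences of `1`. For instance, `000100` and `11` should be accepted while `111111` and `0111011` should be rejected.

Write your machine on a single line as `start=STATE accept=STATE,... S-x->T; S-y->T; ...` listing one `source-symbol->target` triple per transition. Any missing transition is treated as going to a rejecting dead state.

Only the number of `1`s matters, and only up to 5. Make a chain S0 → S1 → S2 → S3 → S4 → S5 advanced by each `1` (with S5 absorbing); every other symbol self-loops. The accepting set is {S0, S1, S2, S3, S4}.
        0   1  
>* S0   S0  S1 
 * S1   S1  S2 
 * S2   S2  S3 
 * S3   S3  S4 
 * S4   S4  S5 
   S5   S5  S5 
(> = start, * = accepting)

start=S0; accept=S0,S1,S2,S3,S4; S0-0->S0; S0-1->S1; S1-0->S1; S1-1->S2; S2-0->S2; S2-1->S3; S3-0->S3; S3-1->S4; S4-0->S4; S4-1->S5; S5-0->S5; S5-1->S5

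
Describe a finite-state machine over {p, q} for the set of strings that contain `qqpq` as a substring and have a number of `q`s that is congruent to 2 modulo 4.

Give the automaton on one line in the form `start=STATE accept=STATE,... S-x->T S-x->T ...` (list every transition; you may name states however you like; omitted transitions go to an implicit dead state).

Build one automaton per condition and run them in lockstep. The first has 5 states tracking whether and how much of `qqpq` has been seen; the second has 4 states tracking the count of `q`s modulo 4. A product state is a pair (one from each), accepting exactly when both do.
20 states suffice.
          p    q  
>  s0     s0   s1 
   s1     s2   s3 
   s2     s2   s4 
   s3     s5   s6 
   s4     s7   s6 
   s5     s7   s8 
   s6     s9  s10 
   s7     s7  s11 
   s8     s8  s12 
   s9    s13  s12 
   s10   s14  s15 
   s11   s13  s10 
   s12   s12  s16 
   s13   s13  s17 
   s14    s0  s16 
   s15   s18   s3 
   s16   s16  s19 
   s17    s0  s15 
   s18    s2  s19 
 * s19   s19   s8 
(> = start, * = accepting)

start=s0 accept=s19 s0-p->s0 s0-q->s1 s1-p->s2 s1-q->s3 s2-p->s2 s2-q->s4 s3-p->s5 s3-q->s6 s4-p->s7 s4-q->s6 s5-p->s7 s5-q->s8 s6-p->s9 s6-q->s10 s7-p->s7 s7-q->s11 s8-p->s8 s8-q->s12 s9-p->s13 s9-q->s12 s10-p->s14 s10-q->s15 s11-p->s13 s11-q->s10 s12-p->s12 s12-q->s16 s13-p->s13 s13-q->s17 s14-p->s0 s14-q->s16 s15-p->s18 s15-q->s3 s16-p->s16 s16-q->s19 s17-p->s0 s17-q->s15 s18-p->s2 s18-q->s19 s19-p->s19 s19-q->s8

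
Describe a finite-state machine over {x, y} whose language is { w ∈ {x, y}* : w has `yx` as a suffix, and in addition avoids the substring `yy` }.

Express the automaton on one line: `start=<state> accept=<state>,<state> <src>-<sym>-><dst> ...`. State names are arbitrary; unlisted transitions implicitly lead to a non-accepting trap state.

Handle the two conditions separately and then intersect. The first has 3 states tracking how much of the suffix `yx` has currently been matched; the second has 3 states tracking partial matches of the forbidden pattern `yy`. A product state is a pair (one from each), accepting exactly when both do. Minimizing collapses redundant product states.
4 states suffice.
        x   y  
>  S0   S0  S1 
   S1   S2  S3 
 * S2   S0  S1 
   S3   S3  S3 
(> = start, * = accepting)

start=S0 accept=S2 S0-x->S0 S0-y->S1 S1-x->S2 S1-y->S3 S2-x->S0 S2-y->S1 S3-x->S3 S3-y->S3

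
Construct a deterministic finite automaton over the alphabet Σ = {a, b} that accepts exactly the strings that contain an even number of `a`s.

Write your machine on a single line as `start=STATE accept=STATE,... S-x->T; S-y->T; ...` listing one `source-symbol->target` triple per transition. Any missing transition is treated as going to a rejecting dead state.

The only thing that matters is how many `a`s have appeared, reduced mod 2. Use one state per residue: s0 for 0, …, s1 for 1. Reading `a` moves to the next residue; anything else stays put. s0 is accepting.
        a   b  
>* s0   s1  s0 
   s1   s0  s1 
(> = start, * = accepting)

start=s0; accept=s0; s0-a->s1; s0-b->s0; s1-a->s0; s1-b->s1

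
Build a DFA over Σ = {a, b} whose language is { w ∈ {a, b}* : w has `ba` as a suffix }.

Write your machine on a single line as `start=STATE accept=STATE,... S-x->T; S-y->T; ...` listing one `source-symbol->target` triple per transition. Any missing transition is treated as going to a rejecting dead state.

start=q0; accept=q2; q0-a->q0; q0-b->q1; q1-a->q2; q1-b->q1; q2-a->q0; q2-b->q1

Let each state record the length of the longest suffix of the input read so far that is also a prefix of `ba`. q1 means the last symbol is `b`; q2 means the last 2 symbols are `ba`. Accept only at q2, where the string currently ends in `ba`.
3 states suffice.
        a   b  
>  q0   q0  q1 
   q1   q2  q1 
 * q2   q0  q1 
(> = start, * = accepting)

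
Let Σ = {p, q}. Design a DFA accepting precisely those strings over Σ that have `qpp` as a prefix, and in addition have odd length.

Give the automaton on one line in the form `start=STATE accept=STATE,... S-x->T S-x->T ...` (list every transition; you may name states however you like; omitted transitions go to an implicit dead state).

Run two small machines in parallel and take their product. One (5 states) tracks whether the input so far still matches the prefix `qpp`; the other (2 states) tracks the input length modulo 2. Each combined state is a pair, one component from each; accept when both components accept. Minimizing collapses redundant product states.
With 6 states:
       p  q 
>  A   B  C 
   B   B  B 
   C   D  B 
   D   E  B 
 * E   F  F 
   F   E  E 
(> = start, * = accepting)

start=A accept=E A-p->B A-q->C B-p->B B-q->B C-p->D C-q->B D-p->E D-q->B E-p->F E-q->F F-p->E F-q->E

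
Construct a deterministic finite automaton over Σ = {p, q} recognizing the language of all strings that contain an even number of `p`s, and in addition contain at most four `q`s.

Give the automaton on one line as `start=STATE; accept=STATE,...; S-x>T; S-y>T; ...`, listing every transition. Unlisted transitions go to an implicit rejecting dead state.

Build one automaton per condition and run them in lockstep. The first has 2 states tracking the count of `p`s modulo 2; the second has 6 states tracking the count of `q`s, saturating at 5. A product state is a pair (one from each), accepting exactly when both do.
12 states suffice.
       p  q 
>* A   B  C 
   B   A  D 
 * C   D  E 
   D   C  F 
 * E   F  G 
   F   E  H 
 * G   H  I 
   H   G  J 
 * I   J  K 
   J   I  L 
   K   L  K 
   L   K  L 
(> = start, * = accepting)

start=A; accept=A,C,E,G,I; A-p>B; A-q>C; B-p>A; B-q>D; C-p>D; C-q>E; D-p>C; D-q>F; E-p>F; E-q>G; F-p>E; F-q>H; G-p>H; G-q>I; H-p>G; H-q>J; I-p>J; I-q>K; J-p>I; J-q>L; K-p>L; K-q>K; L-p>K; L-q>L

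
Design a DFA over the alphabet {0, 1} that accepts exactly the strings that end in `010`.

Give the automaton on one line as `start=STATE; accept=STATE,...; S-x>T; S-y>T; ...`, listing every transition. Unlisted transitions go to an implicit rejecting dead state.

Remember how much of `010` the current input suffix matches. State q0 means no match yet; q1 means the last symbol is `0`; q2 means the last 2 symbols are `01`; q3 means the last 3 symbols are `010`. Only q3 accepts. On a mismatch, fall back to the longest proper suffix that is still a prefix of `010`.
With 4 states:
        0   1  
>  q0   q1  q0 
   q1   q1  q2 
   q2   q3  q0 
 * q3   q1  q2 
(> = start, * = accepting)

start=q0; accept=q3; q0-0>q1; q0-1>q0; q1-0>q1; q1-1>q2; q2-0>q3; q2-1>q0; q3-0>q1; q3-1>q2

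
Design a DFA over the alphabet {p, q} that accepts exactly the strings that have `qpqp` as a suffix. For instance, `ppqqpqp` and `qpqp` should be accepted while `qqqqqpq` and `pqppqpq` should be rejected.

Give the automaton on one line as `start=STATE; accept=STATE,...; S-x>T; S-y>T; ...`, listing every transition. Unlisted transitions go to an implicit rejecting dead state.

Let each state record the length of the longest suffix of the input read so far that is also a prefix of `qpqp`. S1 means the last symbol is `q`; S2 means the last 2 symbols are `qp`; S3 means the last 3 symbols are `qpq`; S4 means the last 4 symbols are `qpqp`. Accept only at S4, where the string currently ends in `qpqp`.
5 states suffice.
        p   q  
>  S0   S0  S1 
   S1   S2  S1 
   S2   S0  S3 
   S3   S4  S1 
 * S4   S0  S3 
(> = start, * = accepting)

start=S0; accept=S4; S0-p>S0; S0-q>S1; S1-p>S2; S1-q>S1; S2-p>S0; S2-q>S3; S3-p>S4; S3-q>S1; S4-p>S0; S4-q>S3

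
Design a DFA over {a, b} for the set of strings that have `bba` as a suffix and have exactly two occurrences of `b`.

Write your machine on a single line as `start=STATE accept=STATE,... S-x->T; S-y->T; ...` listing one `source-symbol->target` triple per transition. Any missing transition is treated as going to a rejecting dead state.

Run two small machines in parallel and take their product. The first has 4 states tracking how much of the suffix `bba` has currently been matched; the second has 4 states tracking the count of `b`s, saturating at 3. A product state is a pair (one from each), accepting exactly when both do. Equivalent product states are then merged.
        a   b  
>  q0   q0  q1 
   q1   q2  q3 
   q2   q2  q2 
   q3   q4  q2 
 * q4   q2  q2 
(> = start, * = accepting)

start=q0; accept=q4; q0-a->q0; q0-b->q1; q1-a->q2; q1-b->q3; q2-a->q2; q2-b->q2; q3-a->q4; q3-b->q2; q4-a->q2; q4-b->q2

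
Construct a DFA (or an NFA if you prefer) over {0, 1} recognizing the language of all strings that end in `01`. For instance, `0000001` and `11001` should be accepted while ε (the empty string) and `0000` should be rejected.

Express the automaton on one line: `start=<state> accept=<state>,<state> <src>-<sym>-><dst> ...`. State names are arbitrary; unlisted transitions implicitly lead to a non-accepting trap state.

Remember how much of `01` the current input suffix matches. State A means no match yet; B means the last symbol is `0`; C means the last 2 symbols are `01`. Only C accepts. On a mismatch, fall back to the longest proper suffix that is still a prefix of `01`.
With 3 states:
       0  1 
>  A   B  A 
   B   B  C 
 * C   B  A 
(> = start, * = accepting)

start=A accept=C A-0->B A-1->A B-0->B B-1->C C-0->B C-1->A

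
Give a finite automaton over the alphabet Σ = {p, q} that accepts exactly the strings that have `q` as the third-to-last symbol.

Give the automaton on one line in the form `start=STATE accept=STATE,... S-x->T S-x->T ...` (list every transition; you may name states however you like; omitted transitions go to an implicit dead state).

start=A accept=L,M,N,O A-p->B A-q->C B-p->D B-q->E C-p->F C-q->G D-p->H D-q->I E-p->J E-q->K F-p->L F-q->M G-p->N G-q->O H-p->H H-q->I I-p->J I-q->K J-p->L J-q->M K-p->N K-q->O L-p->H L-q->I M-p->J M-q->K N-p->L N-q->M O-p->N O-q->O

Because acceptance depends on a position counted from the end, the machine has to buffer the most recent 3 symbols. Make each state the string of the last up-to-3 symbols read; on input `x` shift the window left and append `x`. Accept when the buffered window has length 3 and begins with `q`.
       p  q 
>  A   B  C 
   B   D  E 
   C   F  G 
   D   H  I 
   E   J  K 
   F   L  M 
   G   N  O 
   H   H  I 
   I   J  K 
   J   L  M 
   K   N  O 
 * L   H  I 
 * M   J  K 
 * N   L  M 
 * O   N  O 
(> = start, * = accepting)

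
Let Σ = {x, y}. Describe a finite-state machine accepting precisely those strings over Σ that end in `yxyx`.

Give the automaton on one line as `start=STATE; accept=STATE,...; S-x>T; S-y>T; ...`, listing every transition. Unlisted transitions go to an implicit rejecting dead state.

Remember how much of `yxyx` the current input suffix matches. State A means no match yet; B means the last symbol is `y`; C means the last 2 symbols are `yx`; D means the last 3 symbols are `yxy`; E means the last 4 symbols are `yxyx`. Only E accepts. On a mismatch, fall back to the longest proper suffix that is still a prefix of `yxyx`.
5 states suffice.
       x  y 
>  A   A  B 
   B   C  B 
   C   A  D 
   D   E  B 
 * E   A  D 
(> = start, * = accepting)

start=A; accept=E; A-x>A; A-y>B; B-x>C; B-y>B; C-x>A; C-y>D; D-x>E; D-y>B; E-x>A; E-y>D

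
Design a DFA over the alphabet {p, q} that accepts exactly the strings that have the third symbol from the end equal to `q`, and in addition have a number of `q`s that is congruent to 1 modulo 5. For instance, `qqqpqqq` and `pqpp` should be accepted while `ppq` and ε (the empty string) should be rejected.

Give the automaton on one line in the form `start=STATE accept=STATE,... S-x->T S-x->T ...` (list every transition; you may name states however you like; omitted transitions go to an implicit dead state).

Run two small machines in parallel and take their product. The first has 15 states tracking the last 3 symbols read; the second has 5 states tracking the count of `q`s modulo 5. A product state is a pair (one from each), accepting exactly when both do. After merging equivalent states the machine shrinks.
          p    q  
>  S0     S0   S1 
   S1     S2   S3 
   S2     S4   S3 
   S3     S3   S5 
 * S4     S6   S3 
   S5     S5   S7 
   S6     S6   S3 
   S7     S8   S9 
   S8     S8  S10 
   S9    S11  S12 
   S10   S11  S13 
   S11    S0  S14 
 * S12   S15   S3 
   S13   S15   S3 
 * S14    S2   S3 
 * S15    S4   S3 
(> = start, * = accepting)

start=S0 accept=S4,S12,S14,S15 S0-p->S0 S0-q->S1 S1-p->S2 S1-q->S3 S2-p->S4 S2-q->S3 S3-p->S3 S3-q->S5 S4-p->S6 S4-q->S3 S5-p->S5 S5-q->S7 S6-p->S6 S6-q->S3 S7-p->S8 S7-q->S9 S8-p->S8 S8-q->S10 S9-p->S11 S9-q->S12 S10-p->S11 S10-q->S13 S11-p->S0 S11-q->S14 S12-p->S15 S12-q->S3 S13-p->S15 S13-q->S3 S14-p->S2 S14-q->S3 S15-p->S4 S15-q->S3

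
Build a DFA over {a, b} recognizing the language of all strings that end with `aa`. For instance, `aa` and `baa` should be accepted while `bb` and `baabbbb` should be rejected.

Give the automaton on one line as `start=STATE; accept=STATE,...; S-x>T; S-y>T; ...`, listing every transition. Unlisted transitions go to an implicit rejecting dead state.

Let each state record the length of the longest suffix of the input read so far that is also a prefix of `aa`. S1 means the last symbol is `a`; S2 means the last 2 symbols are `aa`. Accept only at S2, where the string currently ends in `aa`.
        a   b  
>  S0   S1  S0 
   S1   S2  S0 
 * S2   S2  S0 
(> = start, * = accepting)

start=S0; accept=S2; S0-a>S1; S0-b>S0; S1-a>S2; S1-b>S0; S2-a>S2; S2-b>S0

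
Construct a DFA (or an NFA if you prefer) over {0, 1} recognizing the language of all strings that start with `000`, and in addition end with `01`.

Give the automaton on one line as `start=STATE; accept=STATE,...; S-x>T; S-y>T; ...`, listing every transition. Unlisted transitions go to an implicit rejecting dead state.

Run two small machines in parallel and take their product. The first has 5 states tracking whether the input so far still matches the prefix `000`; the second has 3 states tracking how much of the suffix `01` has currently been matched. A product state is a pair (one from each), accepting exactly when both do. Minimizing collapses redundant product states.
A 7-state machine:
       0  1 
>  A   B  C 
   B   D  C 
   C   C  C 
   D   E  C 
   E   E  F 
 * F   E  G 
   G   E  G 
(> = start, * = accepting)

start=A; accept=F; A-0>B; A-1>C; B-0>D; B-1>C; C-0>C; C-1>C; D-0>E; D-1>C; E-0>E; E-1>F; F-0>E; F-1>G; G-0>E; G-1>G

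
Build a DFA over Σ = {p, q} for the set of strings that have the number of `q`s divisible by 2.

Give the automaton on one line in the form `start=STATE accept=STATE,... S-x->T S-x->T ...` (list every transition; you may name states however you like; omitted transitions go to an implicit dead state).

Keep the running count of `q`s modulo 2: each `q` advances along the cycle A → B → A while other symbols loop. Accept at A.
A 2-state machine:
       p  q 
>* A   A  B 
   B   B  A 
(> = start, * = accepting)

start=A accept=A A-p->A A-q->B B-p->B B-q->A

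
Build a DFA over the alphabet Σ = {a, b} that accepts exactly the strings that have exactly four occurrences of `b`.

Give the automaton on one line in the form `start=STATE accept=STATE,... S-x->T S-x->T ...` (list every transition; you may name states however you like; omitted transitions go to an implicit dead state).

Only the number of `b`s matters, and only up to 5. Make a chain q0 → q1 → q2 → q3 → q4 → q5 advanced by each `b` (with q5 absorbing); every other symbol self-loops. The accepting set is {q4}.
With 6 states:
        a   b  
>  q0   q0  q1 
   q1   q1  q2 
   q2   q2  q3 
   q3   q3  q4 
 * q4   q4  q5 
   q5   q5  q5 
(> = start, * = accepting)

start=q0 accept=q4 q0-a->q0 q0-b->q1 q1-a->q1 q1-b->q2 q2-a->q2 q2-b->q3 q3-a->q3 q3-b->q4 q4-a->q4 q4-b->q5 q5-a->q5 q5-b->q5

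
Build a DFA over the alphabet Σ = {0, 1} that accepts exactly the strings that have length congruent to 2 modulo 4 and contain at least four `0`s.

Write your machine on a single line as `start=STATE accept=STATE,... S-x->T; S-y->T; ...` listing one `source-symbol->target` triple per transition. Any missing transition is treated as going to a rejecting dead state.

Handle the two conditions separately and then intersect. The first has 4 states tracking the input length modulo 4; the second has 6 states tracking the count of `0`s, saturating at 5. A product state is a pair (one from each), accepting exactly when both do. After merging equivalent states the machine shrinks.
A 20-state machine:
          0    1  
>  q0     q1   q2 
   q1     q3   q4 
   q2     q4   q5 
   q3     q6   q7 
   q4     q7   q8 
   q5     q8   q9 
   q6    q10  q11 
   q7    q11  q12 
   q8    q12  q13 
   q9    q13   q0 
   q10   q14  q14 
   q11   q14  q15 
   q12   q15  q16 
   q13   q16   q1 
   q14   q17  q17 
   q15   q17  q18 
   q16   q18   q3 
 * q17   q19  q19 
   q18   q19   q6 
   q19   q10  q10 
(> = start, * = accepting)

start=q0; accept=q17; q0-0->q1; q0-1->q2; q1-0->q3; q1-1->q4; q2-0->q4; q2-1->q5; q3-0->q6; q3-1->q7; q4-0->q7; q4-1->q8; q5-0->q8; q5-1->q9; q6-0->q10; q6-1->q11; q7-0->q11; q7-1->q12; q8-0->q12; q8-1->q13; q9-0->q13; q9-1->q0; q10-0->q14; q10-1->q14; q11-0->q14; q11-1->q15; q12-0->q15; q12-1->q16; q13-0->q16; q13-1->q1; q14-0->q17; q14-1->q17; q15-0->q17; q15-1->q18; q16-0->q18; q16-1->q3; q17-0->q19; q17-1->q19; q18-0->q19; q18-1->q6; q19-0->q10; q19-1->q10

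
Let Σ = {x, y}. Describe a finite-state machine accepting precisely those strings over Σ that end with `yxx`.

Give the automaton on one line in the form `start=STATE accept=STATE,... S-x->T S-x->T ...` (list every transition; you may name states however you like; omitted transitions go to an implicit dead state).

start=A accept=D A-x->A A-y->B B-x->C B-y->B C-x->D C-y->B D-x->A D-y->B

Remember how much of `yxx` the current input suffix matches. State A means no match yet; B means the last symbol is `y`; C means the last 2 symbols are `yx`; D means the last 3 symbols are `yxx`. Only D accepts. On a mismatch, fall back to the longest proper suffix that is still a prefix of `yxx`.
       x  y 
>  A   A  B 
   B   C  B 
   C   D  B 
 * D   A  B 
(> = start, * = accepting)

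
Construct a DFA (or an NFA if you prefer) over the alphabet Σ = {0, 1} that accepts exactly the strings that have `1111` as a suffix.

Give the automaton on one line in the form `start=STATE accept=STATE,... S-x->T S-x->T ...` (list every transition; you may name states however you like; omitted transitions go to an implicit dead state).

Remember how much of `1111` the current input suffix matches. State S0 means no match yet; S1 means the last symbol is `1`; S2 means the last 2 symbols are `11`; S3 means the last 3 symbols are `111`; S4 means the last 4 symbols are `1111`. Only S4 accepts. On a mismatch, fall back to the longest proper suffix that is still a prefix of `1111`.
        0   1  
>  S0   S0  S1 
   S1   S0  S2 
   S2   S0  S3 
   S3   S0  S4 
 * S4   S0  S4 
(> = start, * = accepting)

start=S0 accept=S4 S0-0->S0 S0-1->S1 S1-0->S0 S1-1->S2 S2-0->S0 S2-1->S3 S3-0->S0 S3-1->S4 S4-0->S0 S4-1->S4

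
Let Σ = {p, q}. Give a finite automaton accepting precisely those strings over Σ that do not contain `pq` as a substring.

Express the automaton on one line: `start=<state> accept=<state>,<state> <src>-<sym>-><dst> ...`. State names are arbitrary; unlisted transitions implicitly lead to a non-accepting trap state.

start=s0 accept=s0,s1 s0-p->s1 s0-q->s0 s1-p->s1 s1-q->s2 s2-p->s2 s2-q->s2

Track partial matches of the forbidden pattern `pq`. State s2 is a dead state reached once `pq` has occurred; every other state accepts. s0 means no part of `pq` is currently matched.
A 3-state machine:
        p   q  
>* s0   s1  s0 
 * s1   s1  s2 
   s2   s2  s2 
(> = start, * = accepting)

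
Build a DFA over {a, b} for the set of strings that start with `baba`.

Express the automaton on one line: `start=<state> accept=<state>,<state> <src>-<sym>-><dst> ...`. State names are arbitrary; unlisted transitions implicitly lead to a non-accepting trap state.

Walk along `baba` while the input agrees: from S0 take `b` to S1, and so on. Any deviation drops to the rejecting sink S5. Once S4 is reached the prefix is confirmed and every continuation is accepted.
A 6-state machine:
        a   b  
>  S0   S5  S1 
   S1   S2  S5 
   S2   S5  S3 
   S3   S4  S5 
 * S4   S4  S4 
   S5   S5  S5 
(> = start, * = accepting)

start=S0 accept=S4 S0-a->S5 S0-b->S1 S1-a->S2 S1-b->S5 S2-a->S5 S2-b->S3 S3-a->S4 S3-b->S5 S4-a->S4 S4-b->S4 S5-a->S5 S5-b->S5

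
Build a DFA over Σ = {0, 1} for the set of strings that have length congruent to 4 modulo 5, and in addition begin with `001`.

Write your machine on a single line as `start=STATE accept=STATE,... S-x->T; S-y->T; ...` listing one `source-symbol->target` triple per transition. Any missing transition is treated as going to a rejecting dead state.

start=S0; accept=S5; S0-0->S1; S0-1->S2; S1-0->S3; S1-1->S2; S2-0->S2; S2-1->S2; S3-0->S2; S3-1->S4; S4-0->S5; S4-1->S5; S5-0->S6; S5-1->S6; S6-0->S7; S6-1->S7; S7-0->S8; S7-1->S8; S8-0->S4; S8-1->S4

Build one automaton per condition and run them in lockstep. One (5 states) tracks the input length modulo 5; the other (5 states) tracks whether the input so far still matches the prefix `001`. Each combined state is a pair, one component from each; accept when both components accept. Equivalent product states are then merged.
A 9-state machine:
        0   1  
>  S0   S1  S2 
   S1   S3  S2 
   S2   S2  S2 
   S3   S2  S4 
   S4   S5  S5 
 * S5   S6  S6 
   S6   S7  S7 
   S7   S8  S8 
   S8   S4  S4 
(> = start, * = accepting)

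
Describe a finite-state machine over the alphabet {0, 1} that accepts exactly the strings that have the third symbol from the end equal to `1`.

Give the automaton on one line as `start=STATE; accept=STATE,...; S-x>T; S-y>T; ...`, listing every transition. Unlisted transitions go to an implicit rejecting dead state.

A DFA must remember the last 3 symbols (since which symbol is third-to-last isn't known until the input ends). Use one state per possible window of the last ≤3 symbols; accept from those whose window starts with `1`.
          0    1  
>  S0     S1   S2 
   S1     S3   S4 
   S2     S5   S6 
   S3     S7   S8 
   S4     S9  S10 
   S5    S11  S12 
   S6    S13  S14 
   S7     S7   S8 
   S8     S9  S10 
   S9    S11  S12 
   S10   S13  S14 
 * S11    S7   S8 
 * S12    S9  S10 
 * S13   S11  S12 
 * S14   S13  S14 
(> = start, * = accepting)

start=S0; accept=S11,S12,S13,S14; S0-0>S1; S0-1>S2; S1-0>S3; S1-1>S4; S2-0>S5; S2-1>S6; S3-0>S7; S3-1>S8; S4-0>S9; S4-1>S10; S5-0>S11; S5-1>S12; S6-0>S13; S6-1>S14; S7-0>S7; S7-1>S8; S8-0>S9; S8-1>S10; S9-0>S11; S9-1>S12; S10-0>S13; S10-1>S14; S11-0>S7; S11-1>S8; S12-0>S9; S12-1>S10; S13-0>S11; S13-1>S12; S14-0>S13; S14-1>S14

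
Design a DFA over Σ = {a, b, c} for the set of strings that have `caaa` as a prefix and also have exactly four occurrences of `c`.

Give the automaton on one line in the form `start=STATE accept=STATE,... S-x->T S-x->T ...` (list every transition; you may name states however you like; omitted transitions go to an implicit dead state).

Run two small machines in parallel and take their product. The first has 6 states tracking whether the input so far still matches the prefix `caaa`; the second has 6 states tracking the count of `c`s, saturating at 5. A product state is a pair (one from each), accepting exactly when both do. After merging equivalent states the machine shrinks.
With 9 states:
        a   b   c  
>  s0   s1  s1  s2 
   s1   s1  s1  s1 
   s2   s3  s1  s1 
   s3   s4  s1  s1 
   s4   s5  s1  s1 
   s5   s5  s5  s6 
   s6   s6  s6  s7 
   s7   s7  s7  s8 
 * s8   s8  s8  s1 
(> = start, * = accepting)

start=s0 accept=s8 s0-a->s1 s0-b->s1 s0-c->s2 s1-a->s1 s1-b->s1 s1-c->s1 s2-a->s3 s2-b->s1 s2-c->s1 s3-a->s4 s3-b->s1 s3-c->s1 s4-a->s5 s4-b->s1 s4-c->s1 s5-a->s5 s5-b->s5 s5-c->s6 s6-a->s6 s6-b->s6 s6-c->s7 s7-a->s7 s7-b->s7 s7-c->s8 s8-a->s8 s8-b->s8 s8-c->s1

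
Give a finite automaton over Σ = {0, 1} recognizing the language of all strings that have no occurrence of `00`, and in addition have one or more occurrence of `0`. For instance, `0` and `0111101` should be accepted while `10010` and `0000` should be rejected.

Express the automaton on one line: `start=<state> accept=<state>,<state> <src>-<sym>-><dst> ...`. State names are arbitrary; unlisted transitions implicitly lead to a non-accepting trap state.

Handle the two conditions separately and then intersect. The first has 3 states tracking partial matches of the forbidden pattern `00`; the second has 3 states tracking the count of `0`s, saturating at 2. A product state is a pair (one from each), accepting exactly when both do. After merging equivalent states the machine shrinks.
        0   1  
>  q0   q1  q0 
 * q1   q2  q3 
   q2   q2  q2 
 * q3   q1  q3 
(> = start, * = accepting)

start=q0 accept=q1,q3 q0-0->q1 q0-1->q0 q1-0->q2 q1-1->q3 q2-0->q2 q2-1->q2 q3-0->q1 q3-1->q3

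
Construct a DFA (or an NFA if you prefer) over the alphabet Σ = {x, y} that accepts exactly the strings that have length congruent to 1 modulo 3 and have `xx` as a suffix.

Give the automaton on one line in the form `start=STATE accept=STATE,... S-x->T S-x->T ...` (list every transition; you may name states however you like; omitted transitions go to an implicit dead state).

Run two small machines in parallel and take their product. One (3 states) tracks the input length modulo 3; the other (3 states) tracks how much of the suffix `xx` has currently been matched. Each combined state is a pair, one component from each; accept when both components accept. Minimizing collapses redundant product states.
        x   y  
>  S0   S1  S1 
   S1   S2  S2 
   S2   S3  S0 
   S3   S4  S1 
 * S4   S2  S2 
(> = start, * = accepting)

start=S0 accept=S4 S0-x->S1 S0-y->S1 S1-x->S2 S1-y->S2 S2-x->S3 S2-y->S0 S3-x->S4 S3-y->S1 S4-x->S2 S4-y->S2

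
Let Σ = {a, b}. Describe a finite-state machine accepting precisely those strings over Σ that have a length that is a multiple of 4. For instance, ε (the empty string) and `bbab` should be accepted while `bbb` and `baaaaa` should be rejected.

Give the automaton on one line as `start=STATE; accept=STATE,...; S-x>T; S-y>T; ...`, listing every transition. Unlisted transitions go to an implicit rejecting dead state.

start=S0; accept=S0; S0-a>S1; S0-b>S1; S1-a>S2; S1-b>S2; S2-a>S3; S2-b>S3; S3-a>S0; S3-b>S0

Only the length mod 4 matters, so use a 4-cycle: from any state, every input symbol moves to the next state, wrapping S3 back to S0. Mark S0 accepting.
4 states suffice.
        a   b  
>* S0   S1  S1 
   S1   S2  S2 
   S2   S3  S3 
   S3   S0  S0 
(> = start, * = accepting)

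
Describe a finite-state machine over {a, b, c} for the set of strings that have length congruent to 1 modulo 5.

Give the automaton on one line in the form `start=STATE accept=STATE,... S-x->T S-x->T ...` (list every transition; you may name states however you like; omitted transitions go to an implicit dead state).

start=q0 accept=q1 q0-a->q1 q0-b->q1 q0-c->q1 q1-a->q2 q1-b->q2 q1-c->q2 q2-a->q3 q2-b->q3 q2-c->q3 q3-a->q4 q3-b->q4 q3-c->q4 q4-a->q0 q4-b->q0 q4-c->q0

Count input length modulo 5: every symbol advances one step around the cycle q0 → q1 → q2 → q3 → q4 → q0. Accept at q1.
With 5 states:
        a   b   c  
>  q0   q1  q1  q1 
 * q1   q2  q2  q2 
   q2   q3  q3  q3 
   q3   q4  q4  q4 
   q4   q0  q0  q0 
(> = start, * = accepting)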